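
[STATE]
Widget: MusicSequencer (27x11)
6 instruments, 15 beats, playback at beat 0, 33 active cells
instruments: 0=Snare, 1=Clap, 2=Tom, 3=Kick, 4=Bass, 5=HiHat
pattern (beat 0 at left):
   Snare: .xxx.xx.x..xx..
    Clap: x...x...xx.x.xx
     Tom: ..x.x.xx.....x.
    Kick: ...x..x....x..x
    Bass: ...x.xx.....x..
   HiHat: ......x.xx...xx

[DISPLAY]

      ▼12345678901234      
 Snare·███·██·█··██··      
  Clap█···█···██·█·██      
   Tom··█·█·██·····█·      
  Kick···█··█····█··█      
  Bass···█·██·····█··      
 HiHat······█·██···██      
                           
                           
                           
                           


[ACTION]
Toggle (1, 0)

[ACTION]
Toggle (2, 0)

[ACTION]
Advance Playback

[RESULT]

      0▼2345678901234      
 Snare·███·██·█··██··      
  Clap····█···██·█·██      
   Tom█·█·█·██·····█·      
  Kick···█··█····█··█      
  Bass···█·██·····█··      
 HiHat······█·██···██      
                           
                           
                           
                           


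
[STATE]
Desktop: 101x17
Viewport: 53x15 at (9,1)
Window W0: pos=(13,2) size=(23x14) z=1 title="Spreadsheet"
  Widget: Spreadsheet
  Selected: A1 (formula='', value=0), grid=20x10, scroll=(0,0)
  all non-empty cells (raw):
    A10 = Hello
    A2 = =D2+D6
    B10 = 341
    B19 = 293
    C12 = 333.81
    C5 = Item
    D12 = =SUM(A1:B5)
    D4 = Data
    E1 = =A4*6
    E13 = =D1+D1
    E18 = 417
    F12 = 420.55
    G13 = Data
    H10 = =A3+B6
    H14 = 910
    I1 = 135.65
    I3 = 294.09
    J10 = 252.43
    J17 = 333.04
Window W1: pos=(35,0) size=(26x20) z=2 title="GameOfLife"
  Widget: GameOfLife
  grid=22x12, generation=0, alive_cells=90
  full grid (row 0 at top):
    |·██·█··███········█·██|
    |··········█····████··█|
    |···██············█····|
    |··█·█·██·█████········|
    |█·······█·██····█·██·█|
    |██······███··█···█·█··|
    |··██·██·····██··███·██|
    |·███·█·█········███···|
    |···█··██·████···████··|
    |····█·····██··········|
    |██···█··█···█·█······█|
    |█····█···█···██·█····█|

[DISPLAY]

                          ┃ GameOfLife             ┃ 
    ┏━━━━━━━━━━━━━━━━━━━━━┠────────────────────────┨ 
    ┃ Spreadsheet         ┃Gen: 0                  ┃ 
    ┠─────────────────────┃·██·█··███········█·██  ┃ 
    ┃A1:                  ┃··········█····████··█  ┃ 
    ┃       A       B     ┃···██············█····  ┃ 
    ┃---------------------┃··█·█·██·█████········  ┃ 
    ┃  1      [0]       0 ┃█·······█·██····█·██·█  ┃ 
    ┃  2        0       0 ┃██······███··█···█·█··  ┃ 
    ┃  3        0       0 ┃··██·██·····██··███·██  ┃ 
    ┃  4        0       0 ┃·███·█·█········███···  ┃ 
    ┃  5        0       0I┃···█··██·████···████··  ┃ 
    ┃  6        0       0 ┃····█·····██··········  ┃ 
    ┃  7        0       0 ┃██···█··█···█·█······█  ┃ 
    ┗━━━━━━━━━━━━━━━━━━━━━┃█····█···█···██·█····█  ┃ 


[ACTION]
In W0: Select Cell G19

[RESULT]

                          ┃ GameOfLife             ┃ 
    ┏━━━━━━━━━━━━━━━━━━━━━┠────────────────────────┨ 
    ┃ Spreadsheet         ┃Gen: 0                  ┃ 
    ┠─────────────────────┃·██·█··███········█·██  ┃ 
    ┃G19:                 ┃··········█····████··█  ┃ 
    ┃       A       B     ┃···██············█····  ┃ 
    ┃---------------------┃··█·█·██·█████········  ┃ 
    ┃  1        0       0 ┃█·······█·██····█·██·█  ┃ 
    ┃  2        0       0 ┃██······███··█···█·█··  ┃ 
    ┃  3        0       0 ┃··██·██·····██··███·██  ┃ 
    ┃  4        0       0 ┃·███·█·█········███···  ┃ 
    ┃  5        0       0I┃···█··██·████···████··  ┃ 
    ┃  6        0       0 ┃····█·····██··········  ┃ 
    ┃  7        0       0 ┃██···█··█···█·█······█  ┃ 
    ┗━━━━━━━━━━━━━━━━━━━━━┃█····█···█···██·█····█  ┃ 


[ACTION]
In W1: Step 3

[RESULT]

                          ┃ GameOfLife             ┃ 
    ┏━━━━━━━━━━━━━━━━━━━━━┠────────────────────────┨ 
    ┃ Spreadsheet         ┃Gen: 3                  ┃ 
    ┠─────────────────────┃·········█············  ┃ 
    ┃G19:                 ┃·····████·█······█··██  ┃ 
    ┃       A       B     ┃·······██·██···███····  ┃ 
    ┃---------------------┃·····█··██·███··██·██·  ┃ 
    ┃  1        0       0 ┃·█···███·········████·  ┃ 
    ┃  2        0       0 ┃█····█········█···█··█  ┃ 
    ┃  3        0       0 ┃···█······█··········█  ┃ 
    ┃  4        0       0 ┃··········█····█·█···█  ┃ 
    ┃  5        0       0I┃···········█········█·  ┃ 
    ┃  6        0       0 ┃········███········█··  ┃ 
    ┃  7        0       0 ┃███·····██············  ┃ 
    ┗━━━━━━━━━━━━━━━━━━━━━┃██······█····████·····  ┃ 


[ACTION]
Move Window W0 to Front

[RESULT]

                          ┃ GameOfLife             ┃ 
    ┏━━━━━━━━━━━━━━━━━━━━━┓────────────────────────┨ 
    ┃ Spreadsheet         ┃Gen: 3                  ┃ 
    ┠─────────────────────┨·········█············  ┃ 
    ┃G19:                 ┃·····████·█······█··██  ┃ 
    ┃       A       B     ┃·······██·██···███····  ┃ 
    ┃---------------------┃·····█··██·███··██·██·  ┃ 
    ┃  1        0       0 ┃·█···███·········████·  ┃ 
    ┃  2        0       0 ┃█····█········█···█··█  ┃ 
    ┃  3        0       0 ┃···█······█··········█  ┃ 
    ┃  4        0       0 ┃··········█····█·█···█  ┃ 
    ┃  5        0       0I┃···········█········█·  ┃ 
    ┃  6        0       0 ┃········███········█··  ┃ 
    ┃  7        0       0 ┃███·····██············  ┃ 
    ┗━━━━━━━━━━━━━━━━━━━━━┛██······█····████·····  ┃ 


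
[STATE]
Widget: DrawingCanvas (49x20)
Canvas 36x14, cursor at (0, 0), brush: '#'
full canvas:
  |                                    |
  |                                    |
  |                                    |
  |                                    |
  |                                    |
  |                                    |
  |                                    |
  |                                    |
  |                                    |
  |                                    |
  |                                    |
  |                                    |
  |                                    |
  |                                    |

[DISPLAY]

+                                                
                                                 
                                                 
                                                 
                                                 
                                                 
                                                 
                                                 
                                                 
                                                 
                                                 
                                                 
                                                 
                                                 
                                                 
                                                 
                                                 
                                                 
                                                 
                                                 


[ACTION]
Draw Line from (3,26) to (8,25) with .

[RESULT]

+                                                
                                                 
                                                 
                          .                      
                          .                      
                          .                      
                         .                       
                         .                       
                         .                       
                                                 
                                                 
                                                 
                                                 
                                                 
                                                 
                                                 
                                                 
                                                 
                                                 
                                                 


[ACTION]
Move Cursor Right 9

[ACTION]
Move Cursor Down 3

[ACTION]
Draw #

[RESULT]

                                                 
                                                 
                                                 
         #                .                      
                          .                      
                          .                      
                         .                       
                         .                       
                         .                       
                                                 
                                                 
                                                 
                                                 
                                                 
                                                 
                                                 
                                                 
                                                 
                                                 
                                                 


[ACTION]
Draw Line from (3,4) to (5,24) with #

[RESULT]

                                                 
                                                 
                                                 
    ######                .                      
          ##########      .                      
                    ##### .                      
                         .                       
                         .                       
                         .                       
                                                 
                                                 
                                                 
                                                 
                                                 
                                                 
                                                 
                                                 
                                                 
                                                 
                                                 


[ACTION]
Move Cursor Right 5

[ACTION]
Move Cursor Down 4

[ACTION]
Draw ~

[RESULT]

                                                 
                                                 
                                                 
    ######                .                      
          ##########      .                      
                    ##### .                      
                         .                       
              ~          .                       
                         .                       
                                                 
                                                 
                                                 
                                                 
                                                 
                                                 
                                                 
                                                 
                                                 
                                                 
                                                 


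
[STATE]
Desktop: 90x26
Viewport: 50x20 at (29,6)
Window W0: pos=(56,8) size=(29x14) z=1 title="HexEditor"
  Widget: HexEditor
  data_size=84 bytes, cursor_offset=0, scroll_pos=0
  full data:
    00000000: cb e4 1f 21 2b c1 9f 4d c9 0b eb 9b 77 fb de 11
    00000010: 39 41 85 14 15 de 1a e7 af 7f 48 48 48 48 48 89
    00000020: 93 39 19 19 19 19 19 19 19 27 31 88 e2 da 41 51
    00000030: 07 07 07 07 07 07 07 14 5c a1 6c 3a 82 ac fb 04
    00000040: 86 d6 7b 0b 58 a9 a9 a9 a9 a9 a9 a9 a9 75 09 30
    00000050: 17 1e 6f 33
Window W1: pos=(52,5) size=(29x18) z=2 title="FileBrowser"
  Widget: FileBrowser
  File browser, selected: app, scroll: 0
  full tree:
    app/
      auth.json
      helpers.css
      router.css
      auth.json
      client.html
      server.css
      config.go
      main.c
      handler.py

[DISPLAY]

                       ┃ FileBrowser              
                       ┠──────────────────────────
                       ┃> [-] app/                
                       ┃    auth.json             
                       ┃    helpers.css           
                       ┃    router.css            
                       ┃    auth.json             
                       ┃    client.html           
                       ┃    server.css            
                       ┃    config.go             
                       ┃    main.c                
                       ┃    handler.py            
                       ┃                          
                       ┃                          
                       ┃                          
                       ┃                          
                       ┗━━━━━━━━━━━━━━━━━━━━━━━━━━
                                                  
                                                  
                                                  


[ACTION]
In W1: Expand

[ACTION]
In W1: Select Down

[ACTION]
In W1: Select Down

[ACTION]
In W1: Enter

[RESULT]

                       ┃ FileBrowser              
                       ┠──────────────────────────
                       ┃  [-] app/                
                       ┃    auth.json             
                       ┃  > helpers.css           
                       ┃    router.css            
                       ┃    auth.json             
                       ┃    client.html           
                       ┃    server.css            
                       ┃    config.go             
                       ┃    main.c                
                       ┃    handler.py            
                       ┃                          
                       ┃                          
                       ┃                          
                       ┃                          
                       ┗━━━━━━━━━━━━━━━━━━━━━━━━━━
                                                  
                                                  
                                                  


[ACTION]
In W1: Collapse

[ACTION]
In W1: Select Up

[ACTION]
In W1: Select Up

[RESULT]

                       ┃ FileBrowser              
                       ┠──────────────────────────
                       ┃> [-] app/                
                       ┃    auth.json             
                       ┃    helpers.css           
                       ┃    router.css            
                       ┃    auth.json             
                       ┃    client.html           
                       ┃    server.css            
                       ┃    config.go             
                       ┃    main.c                
                       ┃    handler.py            
                       ┃                          
                       ┃                          
                       ┃                          
                       ┃                          
                       ┗━━━━━━━━━━━━━━━━━━━━━━━━━━
                                                  
                                                  
                                                  


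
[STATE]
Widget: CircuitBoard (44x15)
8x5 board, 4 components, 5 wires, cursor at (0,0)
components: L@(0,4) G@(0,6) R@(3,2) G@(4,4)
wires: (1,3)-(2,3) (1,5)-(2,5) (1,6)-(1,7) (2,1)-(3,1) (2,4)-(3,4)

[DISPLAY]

   0 1 2 3 4 5 6 7                          
0  [.]              L       G               
                                            
1               ·       ·   · ─ ·           
                │       │                   
2       ·       ·   ·   ·                   
        │           │                       
3       ·   R       ·                       
                                            
4                   G                       
Cursor: (0,0)                               
                                            
                                            
                                            
                                            


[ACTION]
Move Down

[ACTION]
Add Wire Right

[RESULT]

   0 1 2 3 4 5 6 7                          
0                   L       G               
                                            
1  [.]─ ·       ·       ·   · ─ ·           
                │       │                   
2       ·       ·   ·   ·                   
        │           │                       
3       ·   R       ·                       
                                            
4                   G                       
Cursor: (1,0)                               
                                            
                                            
                                            
                                            


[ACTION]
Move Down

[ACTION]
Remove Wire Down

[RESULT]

   0 1 2 3 4 5 6 7                          
0                   L       G               
                                            
1   · ─ ·       ·       ·   · ─ ·           
                │       │                   
2  [.]  ·       ·   ·   ·                   
        │           │                       
3       ·   R       ·                       
                                            
4                   G                       
Cursor: (2,0)                               
                                            
                                            
                                            
                                            


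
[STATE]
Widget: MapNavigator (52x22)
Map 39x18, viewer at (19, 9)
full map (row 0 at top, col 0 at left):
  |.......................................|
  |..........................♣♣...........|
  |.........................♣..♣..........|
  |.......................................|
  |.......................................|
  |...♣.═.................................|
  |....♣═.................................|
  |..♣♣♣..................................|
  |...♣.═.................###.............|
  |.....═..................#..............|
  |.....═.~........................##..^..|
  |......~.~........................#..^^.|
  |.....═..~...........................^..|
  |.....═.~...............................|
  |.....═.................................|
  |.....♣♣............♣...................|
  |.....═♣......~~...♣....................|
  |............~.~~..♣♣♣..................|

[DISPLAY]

                                                    
                                                    
       .......................................      
       ..........................♣♣...........      
       .........................♣..♣..........      
       .......................................      
       .......................................      
       ...♣.═.................................      
       ....♣═.................................      
       ..♣♣♣..................................      
       ...♣.═.................###.............      
       .....═.............@....#..............      
       .....═.~........................##..^..      
       ......~.~........................#..^^.      
       .....═..~...........................^..      
       .....═.~...............................      
       .....═.................................      
       .....♣♣............♣...................      
       .....═♣......~~...♣....................      
       ............~.~~..♣♣♣..................      
                                                    
                                                    


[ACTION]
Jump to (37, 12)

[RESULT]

...............♣♣...........                        
..............♣..♣..........                        
............................                        
............................                        
............................                        
............................                        
............................                        
............###.............                        
.............#..............                        
.....................##..^..                        
......................#..^^.                        
.........................^@.                        
............................                        
............................                        
........♣...................                        
..~~...♣....................                        
.~.~~..♣♣♣..................                        
                                                    
                                                    
                                                    
                                                    
                                                    


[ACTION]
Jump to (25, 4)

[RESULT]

                                                    
                                                    
                                                    
                                                    
                                                    
                                                    
                                                    
 .......................................            
 ..........................♣♣...........            
 .........................♣..♣..........            
 .......................................            
 .........................@.............            
 ...♣.═.................................            
 ....♣═.................................            
 ..♣♣♣..................................            
 ...♣.═.................###.............            
 .....═..................#..............            
 .....═.~........................##..^..            
 ......~.~........................#..^^.            
 .....═..~...........................^..            
 .....═.~...............................            
 .....═.................................            


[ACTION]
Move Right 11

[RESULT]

                                                    
                                                    
                                                    
                                                    
                                                    
                                                    
                                                    
.............................                       
................♣♣...........                       
...............♣..♣..........                       
.............................                       
..........................@..                       
.............................                       
.............................                       
.............................                       
.............###.............                       
..............#..............                       
......................##..^..                       
.......................#..^^.                       
..........................^..                       
.............................                       
.............................                       


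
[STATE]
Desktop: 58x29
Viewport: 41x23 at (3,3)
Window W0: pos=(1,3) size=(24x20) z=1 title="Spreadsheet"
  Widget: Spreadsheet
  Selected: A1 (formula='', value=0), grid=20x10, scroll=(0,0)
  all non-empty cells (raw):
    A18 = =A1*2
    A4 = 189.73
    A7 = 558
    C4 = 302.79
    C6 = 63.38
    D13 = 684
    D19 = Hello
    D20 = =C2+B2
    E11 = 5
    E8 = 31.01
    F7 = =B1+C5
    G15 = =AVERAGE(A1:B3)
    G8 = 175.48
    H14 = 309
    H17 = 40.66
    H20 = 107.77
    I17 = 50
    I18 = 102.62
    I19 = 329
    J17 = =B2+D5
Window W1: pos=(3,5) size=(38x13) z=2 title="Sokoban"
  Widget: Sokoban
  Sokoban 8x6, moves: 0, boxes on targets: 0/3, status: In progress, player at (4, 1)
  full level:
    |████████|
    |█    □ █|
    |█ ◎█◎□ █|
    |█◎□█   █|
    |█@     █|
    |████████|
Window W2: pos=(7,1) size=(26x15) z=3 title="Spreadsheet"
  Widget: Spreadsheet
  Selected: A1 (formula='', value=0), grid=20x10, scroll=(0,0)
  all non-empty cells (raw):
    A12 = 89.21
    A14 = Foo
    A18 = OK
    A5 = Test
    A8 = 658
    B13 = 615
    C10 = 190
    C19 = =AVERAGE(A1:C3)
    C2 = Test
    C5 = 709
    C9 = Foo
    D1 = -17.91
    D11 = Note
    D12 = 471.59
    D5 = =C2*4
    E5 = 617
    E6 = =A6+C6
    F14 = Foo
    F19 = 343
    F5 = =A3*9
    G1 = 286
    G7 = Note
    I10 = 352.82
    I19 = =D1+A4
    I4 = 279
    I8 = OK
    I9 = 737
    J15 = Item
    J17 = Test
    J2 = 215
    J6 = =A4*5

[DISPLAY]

━━━━┠────────────────────────┨           
Spre┃A1:                     ┃           
┏━━━┃       A       B       C┃━━━━━━━┓   
┃ So┃------------------------┃       ┃   
┠───┃  1      [0]       0    ┃───────┨   
┃███┃  2        0       0Test┃       ┃   
┃█  ┃  3        0       0    ┃       ┃   
┃█ ◎┃  4        0       0    ┃       ┃   
┃█◎□┃  5 Test           0    ┃       ┃   
┃█@ ┃  6        0       0    ┃       ┃   
┃███┃  7        0       0    ┃       ┃   
┃Mov┃  8      658       0    ┃       ┃   
┃   ┗━━━━━━━━━━━━━━━━━━━━━━━━┛       ┃   
┃                                    ┃   
┗━━━━━━━━━━━━━━━━━━━━━━━━━━━━━━━━━━━━┛   
10        0       0  ┃                   
11        0       0  ┃                   
12        0       0  ┃                   
13        0       0  ┃                   
━━━━━━━━━━━━━━━━━━━━━┛                   
                                         
                                         
                                         


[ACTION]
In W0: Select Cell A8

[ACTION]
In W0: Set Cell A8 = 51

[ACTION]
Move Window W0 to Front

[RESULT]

━━━━━━━━━━━━━━━━━━━━━┓───────┨           
Spreadsheet          ┃       ┃           
─────────────────────┨      C┃━━━━━━━┓   
8: 51                ┃-------┃       ┃   
      A       B      ┃  0    ┃───────┨   
---------------------┃  0Test┃       ┃   
 1        0       0  ┃  0    ┃       ┃   
 2        0       0  ┃  0    ┃       ┃   
 3        0       0  ┃  0    ┃       ┃   
 4   189.73       0  ┃  0    ┃       ┃   
 5        0       0  ┃  0    ┃       ┃   
 6        0       0  ┃  0    ┃       ┃   
 7      558       0  ┃━━━━━━━┛       ┃   
 8     [51]       0  ┃               ┃   
 9        0       0  ┃━━━━━━━━━━━━━━━┛   
10        0       0  ┃                   
11        0       0  ┃                   
12        0       0  ┃                   
13        0       0  ┃                   
━━━━━━━━━━━━━━━━━━━━━┛                   
                                         
                                         
                                         


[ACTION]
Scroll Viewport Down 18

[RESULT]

8: 51                ┃-------┃       ┃   
      A       B      ┃  0    ┃───────┨   
---------------------┃  0Test┃       ┃   
 1        0       0  ┃  0    ┃       ┃   
 2        0       0  ┃  0    ┃       ┃   
 3        0       0  ┃  0    ┃       ┃   
 4   189.73       0  ┃  0    ┃       ┃   
 5        0       0  ┃  0    ┃       ┃   
 6        0       0  ┃  0    ┃       ┃   
 7      558       0  ┃━━━━━━━┛       ┃   
 8     [51]       0  ┃               ┃   
 9        0       0  ┃━━━━━━━━━━━━━━━┛   
10        0       0  ┃                   
11        0       0  ┃                   
12        0       0  ┃                   
13        0       0  ┃                   
━━━━━━━━━━━━━━━━━━━━━┛                   
                                         
                                         
                                         
                                         
                                         
                                         


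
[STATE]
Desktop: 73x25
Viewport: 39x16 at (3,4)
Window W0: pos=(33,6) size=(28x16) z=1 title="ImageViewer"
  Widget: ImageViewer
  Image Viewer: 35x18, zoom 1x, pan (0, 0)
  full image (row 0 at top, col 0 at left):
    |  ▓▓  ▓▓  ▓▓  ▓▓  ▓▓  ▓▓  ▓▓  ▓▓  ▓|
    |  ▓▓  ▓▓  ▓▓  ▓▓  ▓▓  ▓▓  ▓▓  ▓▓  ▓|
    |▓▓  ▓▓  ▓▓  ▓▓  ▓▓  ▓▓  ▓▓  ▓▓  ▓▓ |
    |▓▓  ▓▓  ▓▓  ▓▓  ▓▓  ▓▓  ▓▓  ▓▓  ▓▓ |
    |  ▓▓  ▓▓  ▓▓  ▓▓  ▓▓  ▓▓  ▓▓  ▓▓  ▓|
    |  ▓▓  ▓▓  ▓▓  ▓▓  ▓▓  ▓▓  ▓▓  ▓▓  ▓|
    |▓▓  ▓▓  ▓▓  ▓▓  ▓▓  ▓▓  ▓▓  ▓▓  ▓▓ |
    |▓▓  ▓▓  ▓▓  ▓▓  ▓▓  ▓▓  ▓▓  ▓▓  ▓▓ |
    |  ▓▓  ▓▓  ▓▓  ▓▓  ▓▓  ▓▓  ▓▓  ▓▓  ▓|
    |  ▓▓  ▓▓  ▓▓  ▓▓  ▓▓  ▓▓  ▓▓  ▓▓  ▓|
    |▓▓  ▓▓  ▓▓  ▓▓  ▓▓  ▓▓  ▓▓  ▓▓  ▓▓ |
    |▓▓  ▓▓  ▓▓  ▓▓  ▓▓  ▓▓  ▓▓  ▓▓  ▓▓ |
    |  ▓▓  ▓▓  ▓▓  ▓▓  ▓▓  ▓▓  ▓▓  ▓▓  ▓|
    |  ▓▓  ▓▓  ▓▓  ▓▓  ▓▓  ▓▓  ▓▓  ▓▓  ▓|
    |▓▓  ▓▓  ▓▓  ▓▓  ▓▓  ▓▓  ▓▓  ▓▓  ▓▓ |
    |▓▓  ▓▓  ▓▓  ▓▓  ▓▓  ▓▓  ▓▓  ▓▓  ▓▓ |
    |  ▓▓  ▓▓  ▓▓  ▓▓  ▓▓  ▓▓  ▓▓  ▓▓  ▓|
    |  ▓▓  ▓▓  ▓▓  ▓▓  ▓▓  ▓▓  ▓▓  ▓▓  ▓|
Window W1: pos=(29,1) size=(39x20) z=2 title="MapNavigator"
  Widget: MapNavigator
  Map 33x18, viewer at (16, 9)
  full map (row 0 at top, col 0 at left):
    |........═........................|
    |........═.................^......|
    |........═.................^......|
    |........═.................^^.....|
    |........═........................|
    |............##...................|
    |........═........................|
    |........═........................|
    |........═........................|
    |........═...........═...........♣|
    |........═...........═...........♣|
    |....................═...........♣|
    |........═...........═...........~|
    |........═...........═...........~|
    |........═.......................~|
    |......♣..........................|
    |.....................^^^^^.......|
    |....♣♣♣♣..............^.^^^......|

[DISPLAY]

                          ┃  ........═.
                          ┃  ........═.
                          ┃  ........═.
                          ┃  ........═.
                          ┃  ..........
                          ┃  ........═.
                          ┃  ........═.
                          ┃  ........═.
                          ┃  ........═.
                          ┃  ........═.
                          ┃  ..........
                          ┃  ........═.
                          ┃  ........═.
                          ┃  ........═.
                          ┃  ......♣...
                          ┃  ..........


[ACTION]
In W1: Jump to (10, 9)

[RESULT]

                          ┃        ....
                          ┃        ....
                          ┃        ....
                          ┃        ....
                          ┃        ....
                          ┃        ....
                          ┃        ....
                          ┃        ....
                          ┃        ....
                          ┃        ....
                          ┃        ....
                          ┃        ....
                          ┃        ....
                          ┃        ....
                          ┃        ....
                          ┃        ....


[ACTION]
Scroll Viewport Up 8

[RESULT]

                                       
                          ┏━━━━━━━━━━━━
                          ┃ MapNavigato
                          ┠────────────
                          ┃        ....
                          ┃        ....
                          ┃        ....
                          ┃        ....
                          ┃        ....
                          ┃        ....
                          ┃        ....
                          ┃        ....
                          ┃        ....
                          ┃        ....
                          ┃        ....
                          ┃        ....


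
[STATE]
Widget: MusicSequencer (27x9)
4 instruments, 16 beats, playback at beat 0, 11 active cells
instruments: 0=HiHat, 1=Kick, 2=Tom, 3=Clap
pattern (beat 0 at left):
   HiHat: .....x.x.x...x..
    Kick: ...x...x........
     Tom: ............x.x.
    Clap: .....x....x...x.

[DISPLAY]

      ▼123456789012345     
 HiHat·····█·█·█···█··     
  Kick···█···█········     
   Tom············█·█·     
  Clap·····█····█···█·     
                           
                           
                           
                           


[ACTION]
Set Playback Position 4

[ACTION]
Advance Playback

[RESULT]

      01234▼6789012345     
 HiHat·····█·█·█···█··     
  Kick···█···█········     
   Tom············█·█·     
  Clap·····█····█···█·     
                           
                           
                           
                           


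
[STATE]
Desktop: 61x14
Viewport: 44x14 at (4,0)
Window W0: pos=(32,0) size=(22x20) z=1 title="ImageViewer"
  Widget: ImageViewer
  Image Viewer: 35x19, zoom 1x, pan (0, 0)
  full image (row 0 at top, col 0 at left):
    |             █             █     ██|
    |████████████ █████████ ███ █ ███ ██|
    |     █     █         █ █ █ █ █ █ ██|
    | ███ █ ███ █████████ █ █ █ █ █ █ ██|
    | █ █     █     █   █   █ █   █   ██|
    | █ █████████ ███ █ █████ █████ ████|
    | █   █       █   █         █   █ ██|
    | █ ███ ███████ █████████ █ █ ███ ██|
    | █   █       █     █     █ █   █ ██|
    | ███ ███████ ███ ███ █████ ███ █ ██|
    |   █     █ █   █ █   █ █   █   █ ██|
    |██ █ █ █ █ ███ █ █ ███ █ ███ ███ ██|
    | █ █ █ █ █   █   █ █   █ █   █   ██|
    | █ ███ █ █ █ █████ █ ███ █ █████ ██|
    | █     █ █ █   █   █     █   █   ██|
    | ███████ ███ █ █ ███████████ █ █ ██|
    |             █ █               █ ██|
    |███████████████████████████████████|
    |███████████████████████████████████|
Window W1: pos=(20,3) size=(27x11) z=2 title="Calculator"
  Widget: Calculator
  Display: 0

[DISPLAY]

                            ┏━━━━━━━━━━━━━━━
                            ┃ ImageViewer   
                            ┠───────────────
                ┏━━━━━━━━━━━━━━━━━━━━━━━━━┓ 
                ┃ Calculator              ┃█
                ┠─────────────────────────┨ 
                ┃                        0┃█
                ┃┌───┬───┬───┬───┐        ┃ 
                ┃│ 7 │ 8 │ 9 │ ÷ │        ┃█
                ┃├───┼───┼───┼───┤        ┃ 
                ┃│ 4 │ 5 │ 6 │ × │        ┃ 
                ┃├───┼───┼───┼───┤        ┃ 
                ┃│ 1 │ 2 │ 3 │ - │        ┃█
                ┗━━━━━━━━━━━━━━━━━━━━━━━━━┛ 


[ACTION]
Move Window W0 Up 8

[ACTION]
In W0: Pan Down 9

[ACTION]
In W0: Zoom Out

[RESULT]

                            ┏━━━━━━━━━━━━━━━
                            ┃ ImageViewer   
                            ┠───────────────
                ┏━━━━━━━━━━━━━━━━━━━━━━━━━┓█
                ┃ Calculator              ┃ 
                ┠─────────────────────────┨ 
                ┃                        0┃ 
                ┃┌───┬───┬───┬───┐        ┃█
                ┃│ 7 │ 8 │ 9 │ ÷ │        ┃ 
                ┃├───┼───┼───┼───┤        ┃ 
                ┃│ 4 │ 5 │ 6 │ × │        ┃ 
                ┃├───┼───┼───┼───┤        ┃█
                ┃│ 1 │ 2 │ 3 │ - │        ┃█
                ┗━━━━━━━━━━━━━━━━━━━━━━━━━┛ 
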